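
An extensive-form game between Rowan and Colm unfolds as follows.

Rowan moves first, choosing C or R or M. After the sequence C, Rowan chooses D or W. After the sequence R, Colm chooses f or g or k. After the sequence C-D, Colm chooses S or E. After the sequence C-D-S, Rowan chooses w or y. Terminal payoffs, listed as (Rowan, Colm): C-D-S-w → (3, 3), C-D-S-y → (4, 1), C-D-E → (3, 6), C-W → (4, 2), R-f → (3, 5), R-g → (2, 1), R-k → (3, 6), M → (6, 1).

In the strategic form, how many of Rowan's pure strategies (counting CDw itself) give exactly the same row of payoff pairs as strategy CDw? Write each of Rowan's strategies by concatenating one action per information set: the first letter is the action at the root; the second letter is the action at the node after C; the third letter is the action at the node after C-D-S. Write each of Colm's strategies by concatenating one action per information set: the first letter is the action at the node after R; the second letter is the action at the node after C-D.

Row for CDw (columns fS, fE, gS, gE, kS, kE): (3,3) (3,6) (3,3) (3,6) (3,3) (3,6).
Every one of Rowan's information sets is on the play path for some reply by Colm when Rowan follows CDw.
Changing the action at any of them therefore changes at least one column, so only CDw itself gives this row.

1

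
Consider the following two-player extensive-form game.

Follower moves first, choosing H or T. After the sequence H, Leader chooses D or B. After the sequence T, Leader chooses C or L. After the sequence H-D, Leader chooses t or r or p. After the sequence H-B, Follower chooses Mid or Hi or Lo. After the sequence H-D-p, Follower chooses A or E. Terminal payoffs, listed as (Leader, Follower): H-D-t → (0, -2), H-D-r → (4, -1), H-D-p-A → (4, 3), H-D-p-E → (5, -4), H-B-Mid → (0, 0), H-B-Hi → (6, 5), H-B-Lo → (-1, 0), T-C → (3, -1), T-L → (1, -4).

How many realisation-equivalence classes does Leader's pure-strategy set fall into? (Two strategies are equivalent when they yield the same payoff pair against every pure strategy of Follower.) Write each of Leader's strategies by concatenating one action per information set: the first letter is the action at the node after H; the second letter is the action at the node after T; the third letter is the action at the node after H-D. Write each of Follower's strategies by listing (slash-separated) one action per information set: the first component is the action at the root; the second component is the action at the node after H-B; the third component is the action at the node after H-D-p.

8

Leader has 12 pure strategies: DCt, DCr, DCp, DLt, DLr, DLp, BCt, BCr, BCp, BLt, BLr, BLp. Columns: H/Mid/A, H/Mid/E, H/Hi/A, H/Hi/E, H/Lo/A, H/Lo/E, T/Mid/A, T/Mid/E, T/Hi/A, T/Hi/E, T/Lo/A, T/Lo/E.
{DCt} → row (0,-2) (0,-2) (0,-2) (0,-2) (0,-2) (0,-2) (3,-1) (3,-1) (3,-1) (3,-1) (3,-1) (3,-1)
{DCr} → row (4,-1) (4,-1) (4,-1) (4,-1) (4,-1) (4,-1) (3,-1) (3,-1) (3,-1) (3,-1) (3,-1) (3,-1)
{DCp} → row (4,3) (5,-4) (4,3) (5,-4) (4,3) (5,-4) (3,-1) (3,-1) (3,-1) (3,-1) (3,-1) (3,-1)
{DLt} → row (0,-2) (0,-2) (0,-2) (0,-2) (0,-2) (0,-2) (1,-4) (1,-4) (1,-4) (1,-4) (1,-4) (1,-4)
{DLr} → row (4,-1) (4,-1) (4,-1) (4,-1) (4,-1) (4,-1) (1,-4) (1,-4) (1,-4) (1,-4) (1,-4) (1,-4)
{DLp} → row (4,3) (5,-4) (4,3) (5,-4) (4,3) (5,-4) (1,-4) (1,-4) (1,-4) (1,-4) (1,-4) (1,-4)
{BCt, BCr, BCp} → row (0,0) (0,0) (6,5) (6,5) (-1,0) (-1,0) (3,-1) (3,-1) (3,-1) (3,-1) (3,-1) (3,-1)
{BLt, BLr, BLp} → row (0,0) (0,0) (6,5) (6,5) (-1,0) (-1,0) (1,-4) (1,-4) (1,-4) (1,-4) (1,-4) (1,-4)
That's 8 distinct rows out of 12 strategies.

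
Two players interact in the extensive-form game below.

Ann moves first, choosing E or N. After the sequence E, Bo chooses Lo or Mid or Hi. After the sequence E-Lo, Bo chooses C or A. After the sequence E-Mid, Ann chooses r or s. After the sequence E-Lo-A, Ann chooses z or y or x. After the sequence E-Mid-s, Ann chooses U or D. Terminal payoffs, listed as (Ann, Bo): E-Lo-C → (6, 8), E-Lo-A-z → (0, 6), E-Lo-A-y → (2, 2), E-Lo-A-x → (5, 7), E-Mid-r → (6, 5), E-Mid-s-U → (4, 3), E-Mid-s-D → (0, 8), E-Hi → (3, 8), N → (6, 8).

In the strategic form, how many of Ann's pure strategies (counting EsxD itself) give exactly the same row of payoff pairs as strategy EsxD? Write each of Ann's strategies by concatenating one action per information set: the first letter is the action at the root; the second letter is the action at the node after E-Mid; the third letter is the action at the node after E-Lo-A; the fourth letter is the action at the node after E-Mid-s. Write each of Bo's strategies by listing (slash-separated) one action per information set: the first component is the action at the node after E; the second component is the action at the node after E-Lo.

1

Row for EsxD (columns Lo/C, Lo/A, Mid/C, Mid/A, Hi/C, Hi/A): (6,8) (5,7) (0,8) (0,8) (3,8) (3,8).
Every one of Ann's information sets is on the play path for some reply by Bo when Ann follows EsxD.
Changing the action at any of them therefore changes at least one column, so only EsxD itself gives this row.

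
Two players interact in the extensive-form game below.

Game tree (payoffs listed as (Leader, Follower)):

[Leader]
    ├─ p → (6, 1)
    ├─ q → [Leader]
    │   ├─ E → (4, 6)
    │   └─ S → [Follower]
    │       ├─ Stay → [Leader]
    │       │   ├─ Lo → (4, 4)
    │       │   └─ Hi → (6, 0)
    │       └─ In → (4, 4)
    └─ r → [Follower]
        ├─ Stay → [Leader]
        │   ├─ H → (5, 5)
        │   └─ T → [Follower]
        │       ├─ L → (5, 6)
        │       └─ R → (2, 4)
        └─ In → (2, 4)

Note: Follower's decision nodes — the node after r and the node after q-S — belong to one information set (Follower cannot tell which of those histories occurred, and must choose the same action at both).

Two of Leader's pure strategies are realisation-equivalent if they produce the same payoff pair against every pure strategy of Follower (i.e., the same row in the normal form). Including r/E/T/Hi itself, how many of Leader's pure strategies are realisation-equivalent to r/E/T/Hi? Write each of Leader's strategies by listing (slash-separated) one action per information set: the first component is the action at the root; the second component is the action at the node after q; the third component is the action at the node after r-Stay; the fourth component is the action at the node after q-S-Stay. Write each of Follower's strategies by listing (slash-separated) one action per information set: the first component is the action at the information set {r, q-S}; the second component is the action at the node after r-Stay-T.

4

Row for r/E/T/Hi (columns Stay/L, Stay/R, In/L, In/R): (5,6) (2,4) (2,4) (2,4).
Under r/E/T/Hi, Leader's choice at the node after q and at the node after q-S-Stay can never be reached regardless of what Follower does, so varying those choices leaves every outcome unchanged.
Holding the reachable choices fixed and varying the unreachable ones freely already gives 2 × 2 = 4 equivalent strategies.
No other strategy reproduces this row, so those 4 are the full class: r/E/T/Lo, r/E/T/Hi, r/S/T/Lo, r/S/T/Hi.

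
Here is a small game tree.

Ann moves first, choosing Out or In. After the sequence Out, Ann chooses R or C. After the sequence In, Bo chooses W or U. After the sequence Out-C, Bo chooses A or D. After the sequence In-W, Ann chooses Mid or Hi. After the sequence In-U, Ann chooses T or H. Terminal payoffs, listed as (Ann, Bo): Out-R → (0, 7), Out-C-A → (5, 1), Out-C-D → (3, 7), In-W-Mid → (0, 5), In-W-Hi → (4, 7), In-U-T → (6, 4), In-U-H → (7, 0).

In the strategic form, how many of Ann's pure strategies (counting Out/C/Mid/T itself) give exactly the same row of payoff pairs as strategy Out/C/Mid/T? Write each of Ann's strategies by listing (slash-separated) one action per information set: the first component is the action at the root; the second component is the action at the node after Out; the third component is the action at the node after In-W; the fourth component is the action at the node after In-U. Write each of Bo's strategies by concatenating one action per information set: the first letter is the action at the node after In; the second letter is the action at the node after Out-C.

Row for Out/C/Mid/T (columns WA, WD, UA, UD): (5,1) (3,7) (5,1) (3,7).
Under Out/C/Mid/T, Ann's choice at the node after In-W and at the node after In-U can never be reached regardless of what Bo does, so varying those choices leaves every outcome unchanged.
Holding the reachable choices fixed and varying the unreachable ones freely already gives 2 × 2 = 4 equivalent strategies.
No other strategy reproduces this row, so those 4 are the full class: Out/C/Mid/T, Out/C/Mid/H, Out/C/Hi/T, Out/C/Hi/H.

4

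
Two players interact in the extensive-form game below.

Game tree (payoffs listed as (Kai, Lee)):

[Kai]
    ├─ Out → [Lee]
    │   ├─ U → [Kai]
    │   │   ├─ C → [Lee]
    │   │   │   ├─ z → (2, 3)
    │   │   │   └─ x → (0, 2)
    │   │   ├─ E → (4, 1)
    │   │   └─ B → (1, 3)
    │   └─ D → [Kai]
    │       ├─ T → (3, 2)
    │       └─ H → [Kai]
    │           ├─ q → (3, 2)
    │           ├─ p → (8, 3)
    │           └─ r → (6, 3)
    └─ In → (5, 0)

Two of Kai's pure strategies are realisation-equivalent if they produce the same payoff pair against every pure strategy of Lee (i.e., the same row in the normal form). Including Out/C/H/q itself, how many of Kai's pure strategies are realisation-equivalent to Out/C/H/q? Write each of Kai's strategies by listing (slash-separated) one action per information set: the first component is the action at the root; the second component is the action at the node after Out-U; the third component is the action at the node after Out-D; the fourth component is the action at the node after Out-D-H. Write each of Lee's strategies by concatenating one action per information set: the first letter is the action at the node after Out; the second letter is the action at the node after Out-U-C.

4

Row for Out/C/H/q (columns Uz, Ux, Dz, Dx): (2,3) (0,2) (3,2) (3,2).
Every one of Kai's information sets is on the play path for some reply by Lee when Kai follows Out/C/H/q.
Even so, Out/C/T/q, Out/C/T/p, Out/C/T/r happen to produce the same payoff in every column — so 4 strategies share this row.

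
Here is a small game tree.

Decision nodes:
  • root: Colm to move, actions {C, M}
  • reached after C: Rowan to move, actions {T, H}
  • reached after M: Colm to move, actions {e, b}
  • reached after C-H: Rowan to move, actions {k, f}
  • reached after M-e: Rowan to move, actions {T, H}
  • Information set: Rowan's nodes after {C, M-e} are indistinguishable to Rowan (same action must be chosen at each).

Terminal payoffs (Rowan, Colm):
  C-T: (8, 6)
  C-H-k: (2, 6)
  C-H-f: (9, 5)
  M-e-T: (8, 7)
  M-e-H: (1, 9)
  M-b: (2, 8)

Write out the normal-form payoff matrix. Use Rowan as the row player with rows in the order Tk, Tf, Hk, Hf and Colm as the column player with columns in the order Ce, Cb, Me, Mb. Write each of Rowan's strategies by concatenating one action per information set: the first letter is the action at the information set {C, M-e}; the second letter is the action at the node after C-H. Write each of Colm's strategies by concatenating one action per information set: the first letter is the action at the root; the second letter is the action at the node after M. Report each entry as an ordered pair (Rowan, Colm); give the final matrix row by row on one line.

           Ce       Cb       Me       Mb
  Tk    (8,6)    (8,6)    (8,7)    (2,8)
  Tf    (8,6)    (8,6)    (8,7)    (2,8)
  Hk    (2,6)    (2,6)    (1,9)    (2,8)
  Hf    (9,5)    (9,5)    (1,9)    (2,8)

Tk: (8,6) (8,6) (8,7) (2,8) | Tf: (8,6) (8,6) (8,7) (2,8) | Hk: (2,6) (2,6) (1,9) (2,8) | Hf: (9,5) (9,5) (1,9) (2,8)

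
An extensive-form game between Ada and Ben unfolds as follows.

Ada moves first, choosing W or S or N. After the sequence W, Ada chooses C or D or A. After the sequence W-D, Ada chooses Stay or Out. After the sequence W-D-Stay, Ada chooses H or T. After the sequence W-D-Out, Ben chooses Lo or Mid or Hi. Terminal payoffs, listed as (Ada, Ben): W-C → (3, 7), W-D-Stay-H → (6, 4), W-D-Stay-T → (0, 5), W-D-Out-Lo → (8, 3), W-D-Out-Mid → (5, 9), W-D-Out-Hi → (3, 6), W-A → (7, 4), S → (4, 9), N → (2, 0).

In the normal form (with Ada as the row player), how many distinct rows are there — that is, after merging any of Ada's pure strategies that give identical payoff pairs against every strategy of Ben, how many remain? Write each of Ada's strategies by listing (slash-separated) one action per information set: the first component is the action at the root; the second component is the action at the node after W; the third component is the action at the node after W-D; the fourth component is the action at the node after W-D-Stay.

Ada has 36 pure strategies: W/C/Stay/H, W/C/Stay/T, W/C/Out/H, W/C/Out/T, W/D/Stay/H, W/D/Stay/T, W/D/Out/H, W/D/Out/T, W/A/Stay/H, W/A/Stay/T, W/A/Out/H, W/A/Out/T, S/C/Stay/H, S/C/Stay/T, S/C/Out/H, S/C/Out/T, S/D/Stay/H, S/D/Stay/T, S/D/Out/H, S/D/Out/T, S/A/Stay/H, S/A/Stay/T, S/A/Out/H, S/A/Out/T, N/C/Stay/H, N/C/Stay/T, N/C/Out/H, N/C/Out/T, N/D/Stay/H, N/D/Stay/T, N/D/Out/H, N/D/Out/T, N/A/Stay/H, N/A/Stay/T, N/A/Out/H, N/A/Out/T. Columns: Lo, Mid, Hi.
{W/C/Stay/H, W/C/Stay/T, W/C/Out/H, W/C/Out/T} → row (3,7) (3,7) (3,7)
{W/D/Stay/H} → row (6,4) (6,4) (6,4)
{W/D/Stay/T} → row (0,5) (0,5) (0,5)
{W/D/Out/H, W/D/Out/T} → row (8,3) (5,9) (3,6)
{W/A/Stay/H, W/A/Stay/T, W/A/Out/H, W/A/Out/T} → row (7,4) (7,4) (7,4)
{S/C/Stay/H, S/C/Stay/T, S/C/Out/H, S/C/Out/T, S/D/Stay/H, S/D/Stay/T, S/D/Out/H, S/D/Out/T, S/A/Stay/H, S/A/Stay/T, S/A/Out/H, S/A/Out/T} → row (4,9) (4,9) (4,9)
{N/C/Stay/H, N/C/Stay/T, N/C/Out/H, N/C/Out/T, N/D/Stay/H, N/D/Stay/T, N/D/Out/H, N/D/Out/T, N/A/Stay/H, N/A/Stay/T, N/A/Out/H, N/A/Out/T} → row (2,0) (2,0) (2,0)
That's 7 distinct rows out of 36 strategies.

7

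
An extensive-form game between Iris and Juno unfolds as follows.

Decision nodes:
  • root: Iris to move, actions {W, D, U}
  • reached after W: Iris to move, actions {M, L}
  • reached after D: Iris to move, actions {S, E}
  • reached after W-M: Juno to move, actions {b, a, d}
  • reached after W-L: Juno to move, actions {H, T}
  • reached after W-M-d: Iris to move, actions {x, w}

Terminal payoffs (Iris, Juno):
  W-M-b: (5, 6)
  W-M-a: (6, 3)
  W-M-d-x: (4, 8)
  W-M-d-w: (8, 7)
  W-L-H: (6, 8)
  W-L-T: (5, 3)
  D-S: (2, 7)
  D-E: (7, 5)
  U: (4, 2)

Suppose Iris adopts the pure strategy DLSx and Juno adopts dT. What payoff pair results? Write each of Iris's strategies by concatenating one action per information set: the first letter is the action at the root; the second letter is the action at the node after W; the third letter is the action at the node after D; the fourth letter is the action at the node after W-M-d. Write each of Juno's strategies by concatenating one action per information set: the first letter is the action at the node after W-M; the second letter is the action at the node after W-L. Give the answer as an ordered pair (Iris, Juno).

Trace the play path from the root:
  Iris plays D
  Iris plays S at [D]
→ terminal payoff (2, 7).
(Iris's choice at the node after W is never reached on this path, so it doesn't affect the outcome.)

(2, 7)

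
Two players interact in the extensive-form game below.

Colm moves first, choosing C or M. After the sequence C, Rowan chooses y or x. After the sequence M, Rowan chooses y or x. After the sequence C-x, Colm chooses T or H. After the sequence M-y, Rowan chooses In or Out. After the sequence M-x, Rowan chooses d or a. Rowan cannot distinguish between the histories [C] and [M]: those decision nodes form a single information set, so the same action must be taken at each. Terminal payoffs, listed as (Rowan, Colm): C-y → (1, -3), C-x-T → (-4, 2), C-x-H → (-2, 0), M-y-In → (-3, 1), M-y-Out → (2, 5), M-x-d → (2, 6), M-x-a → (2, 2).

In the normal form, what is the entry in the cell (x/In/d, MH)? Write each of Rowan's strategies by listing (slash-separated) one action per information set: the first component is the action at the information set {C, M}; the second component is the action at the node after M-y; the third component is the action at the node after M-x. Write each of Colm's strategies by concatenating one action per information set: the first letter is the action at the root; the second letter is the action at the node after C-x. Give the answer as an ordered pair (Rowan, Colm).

(2, 6)

Trace the play path from the root:
  Colm plays M
  Rowan plays x at [M]
  Rowan plays d at [M-x]
→ terminal payoff (2, 6).
(Rowan's choice at the node after M-y is never reached on this path, so it doesn't affect the outcome.)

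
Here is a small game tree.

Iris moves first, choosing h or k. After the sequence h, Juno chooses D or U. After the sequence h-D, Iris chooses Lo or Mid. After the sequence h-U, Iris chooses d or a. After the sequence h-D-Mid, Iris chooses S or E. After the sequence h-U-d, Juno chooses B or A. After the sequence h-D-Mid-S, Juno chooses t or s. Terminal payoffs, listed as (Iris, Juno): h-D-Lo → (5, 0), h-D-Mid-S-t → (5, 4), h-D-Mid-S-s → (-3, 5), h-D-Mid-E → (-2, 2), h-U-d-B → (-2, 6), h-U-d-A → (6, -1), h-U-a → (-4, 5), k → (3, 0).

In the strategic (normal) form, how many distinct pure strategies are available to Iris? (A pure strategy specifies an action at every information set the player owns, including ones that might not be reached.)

Iris owns the root with actions {h, k} — two choices.
Iris owns the node after h-D with actions {Lo, Mid} — two choices.
Iris owns the node after h-U with actions {d, a} — two choices.
Iris owns the node after h-D-Mid with actions {S, E} — two choices.
A pure strategy fixes one action at each information set independently, so the count is the product 2 × 2 × 2 × 2 = 16.

16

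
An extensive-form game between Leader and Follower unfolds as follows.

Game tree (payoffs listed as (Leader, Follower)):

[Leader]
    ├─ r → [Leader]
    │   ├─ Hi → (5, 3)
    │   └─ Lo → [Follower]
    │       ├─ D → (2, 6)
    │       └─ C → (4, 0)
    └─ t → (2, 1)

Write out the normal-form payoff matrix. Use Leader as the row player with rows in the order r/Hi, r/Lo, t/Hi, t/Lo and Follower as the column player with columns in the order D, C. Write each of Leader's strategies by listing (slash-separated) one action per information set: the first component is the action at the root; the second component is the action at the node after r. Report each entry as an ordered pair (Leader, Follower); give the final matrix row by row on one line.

            D        C
r/Hi    (5,3)    (5,3)
r/Lo    (2,6)    (4,0)
t/Hi    (2,1)    (2,1)
t/Lo    (2,1)    (2,1)

r/Hi: (5,3) (5,3) | r/Lo: (2,6) (4,0) | t/Hi: (2,1) (2,1) | t/Lo: (2,1) (2,1)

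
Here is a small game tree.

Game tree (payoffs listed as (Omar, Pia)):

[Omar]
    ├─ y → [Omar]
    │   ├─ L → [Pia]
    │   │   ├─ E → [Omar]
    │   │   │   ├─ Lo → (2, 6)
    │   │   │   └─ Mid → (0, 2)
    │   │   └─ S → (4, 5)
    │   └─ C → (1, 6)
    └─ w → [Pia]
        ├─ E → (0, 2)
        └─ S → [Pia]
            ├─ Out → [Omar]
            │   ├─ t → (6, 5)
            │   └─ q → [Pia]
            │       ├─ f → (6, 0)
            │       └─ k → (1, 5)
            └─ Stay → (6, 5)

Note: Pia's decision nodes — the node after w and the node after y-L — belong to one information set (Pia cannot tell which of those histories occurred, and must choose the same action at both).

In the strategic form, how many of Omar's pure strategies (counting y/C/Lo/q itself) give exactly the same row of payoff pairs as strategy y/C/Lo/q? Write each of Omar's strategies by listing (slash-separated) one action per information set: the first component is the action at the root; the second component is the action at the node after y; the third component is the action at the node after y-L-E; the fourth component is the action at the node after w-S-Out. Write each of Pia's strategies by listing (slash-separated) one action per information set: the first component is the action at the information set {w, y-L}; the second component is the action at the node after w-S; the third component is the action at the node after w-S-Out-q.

4

Row for y/C/Lo/q (columns E/Out/f, E/Out/k, E/Stay/f, E/Stay/k, S/Out/f, S/Out/k, S/Stay/f, S/Stay/k): (1,6) (1,6) (1,6) (1,6) (1,6) (1,6) (1,6) (1,6).
Under y/C/Lo/q, Omar's choice at the node after y-L-E and at the node after w-S-Out can never be reached regardless of what Pia does, so varying those choices leaves every outcome unchanged.
Holding the reachable choices fixed and varying the unreachable ones freely already gives 2 × 2 = 4 equivalent strategies.
No other strategy reproduces this row, so those 4 are the full class: y/C/Lo/t, y/C/Lo/q, y/C/Mid/t, y/C/Mid/q.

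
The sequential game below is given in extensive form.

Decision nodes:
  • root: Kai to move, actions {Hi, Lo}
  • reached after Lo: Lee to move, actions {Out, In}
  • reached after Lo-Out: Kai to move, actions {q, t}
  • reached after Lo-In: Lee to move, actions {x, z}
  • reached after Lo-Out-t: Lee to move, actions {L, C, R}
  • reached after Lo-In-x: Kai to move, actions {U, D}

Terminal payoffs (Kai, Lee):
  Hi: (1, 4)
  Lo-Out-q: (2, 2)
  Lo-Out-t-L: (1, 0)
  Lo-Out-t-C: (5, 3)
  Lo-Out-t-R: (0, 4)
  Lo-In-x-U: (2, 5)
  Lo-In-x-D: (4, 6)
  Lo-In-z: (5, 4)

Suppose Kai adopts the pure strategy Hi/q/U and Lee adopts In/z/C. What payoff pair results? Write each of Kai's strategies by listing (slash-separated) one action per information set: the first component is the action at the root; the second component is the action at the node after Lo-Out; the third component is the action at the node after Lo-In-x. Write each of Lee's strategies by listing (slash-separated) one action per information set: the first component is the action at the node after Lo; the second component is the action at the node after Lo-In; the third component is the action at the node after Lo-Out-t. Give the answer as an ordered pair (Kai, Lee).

Trace the play path from the root:
  Kai plays Hi
→ terminal payoff (1, 4).
(Kai's choice at the node after Lo-Out is never reached on this path, so it doesn't affect the outcome.)

(1, 4)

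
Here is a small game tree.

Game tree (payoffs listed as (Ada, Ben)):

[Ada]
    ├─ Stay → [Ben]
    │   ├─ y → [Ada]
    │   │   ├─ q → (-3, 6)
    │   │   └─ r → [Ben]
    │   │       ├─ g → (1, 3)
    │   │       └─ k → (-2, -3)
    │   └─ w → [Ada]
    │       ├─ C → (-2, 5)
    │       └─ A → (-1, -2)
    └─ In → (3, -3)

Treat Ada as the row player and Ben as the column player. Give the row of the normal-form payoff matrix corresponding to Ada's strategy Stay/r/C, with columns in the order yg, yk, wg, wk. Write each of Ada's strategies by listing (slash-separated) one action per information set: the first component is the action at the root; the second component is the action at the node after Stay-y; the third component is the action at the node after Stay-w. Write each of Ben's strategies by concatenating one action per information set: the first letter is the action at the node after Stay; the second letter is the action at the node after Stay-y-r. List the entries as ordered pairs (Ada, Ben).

vs yg: Ada plays Stay → Ben plays y at [Stay] → Ada plays r at [Stay-y] → Ben plays g at [Stay-y-r] → (1, 3)
vs yk: Ada plays Stay → Ben plays y at [Stay] → Ada plays r at [Stay-y] → Ben plays k at [Stay-y-r] → (-2, -3)
vs wg: Ada plays Stay → Ben plays w at [Stay] → Ada plays C at [Stay-w] → (-2, 5)
vs wk: Ada plays Stay → Ben plays w at [Stay] → Ada plays C at [Stay-w] → (-2, 5)

(1,3) (-2,-3) (-2,5) (-2,5)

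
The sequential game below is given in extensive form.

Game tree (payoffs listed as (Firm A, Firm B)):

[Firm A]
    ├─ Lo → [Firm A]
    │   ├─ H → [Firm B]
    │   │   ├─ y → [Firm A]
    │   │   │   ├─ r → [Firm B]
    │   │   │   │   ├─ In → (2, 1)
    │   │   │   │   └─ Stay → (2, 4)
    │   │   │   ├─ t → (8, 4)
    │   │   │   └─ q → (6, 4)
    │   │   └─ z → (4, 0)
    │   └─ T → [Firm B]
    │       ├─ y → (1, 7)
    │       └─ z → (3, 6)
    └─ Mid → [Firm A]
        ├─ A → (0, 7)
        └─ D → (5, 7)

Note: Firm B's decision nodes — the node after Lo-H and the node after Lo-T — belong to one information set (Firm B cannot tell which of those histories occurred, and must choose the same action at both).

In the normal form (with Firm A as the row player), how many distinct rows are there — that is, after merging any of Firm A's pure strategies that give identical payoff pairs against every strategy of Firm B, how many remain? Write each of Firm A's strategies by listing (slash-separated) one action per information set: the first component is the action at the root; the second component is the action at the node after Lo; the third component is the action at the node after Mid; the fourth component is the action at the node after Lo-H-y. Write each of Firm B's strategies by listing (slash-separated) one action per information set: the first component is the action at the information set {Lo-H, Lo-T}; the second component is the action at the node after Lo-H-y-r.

6

Firm A has 24 pure strategies: Lo/H/A/r, Lo/H/A/t, Lo/H/A/q, Lo/H/D/r, Lo/H/D/t, Lo/H/D/q, Lo/T/A/r, Lo/T/A/t, Lo/T/A/q, Lo/T/D/r, Lo/T/D/t, Lo/T/D/q, Mid/H/A/r, Mid/H/A/t, Mid/H/A/q, Mid/H/D/r, Mid/H/D/t, Mid/H/D/q, Mid/T/A/r, Mid/T/A/t, Mid/T/A/q, Mid/T/D/r, Mid/T/D/t, Mid/T/D/q. Columns: y/In, y/Stay, z/In, z/Stay.
{Lo/H/A/r, Lo/H/D/r} → row (2,1) (2,4) (4,0) (4,0)
{Lo/H/A/t, Lo/H/D/t} → row (8,4) (8,4) (4,0) (4,0)
{Lo/H/A/q, Lo/H/D/q} → row (6,4) (6,4) (4,0) (4,0)
{Lo/T/A/r, Lo/T/A/t, Lo/T/A/q, Lo/T/D/r, Lo/T/D/t, Lo/T/D/q} → row (1,7) (1,7) (3,6) (3,6)
{Mid/H/A/r, Mid/H/A/t, Mid/H/A/q, Mid/T/A/r, Mid/T/A/t, Mid/T/A/q} → row (0,7) (0,7) (0,7) (0,7)
{Mid/H/D/r, Mid/H/D/t, Mid/H/D/q, Mid/T/D/r, Mid/T/D/t, Mid/T/D/q} → row (5,7) (5,7) (5,7) (5,7)
That's 6 distinct rows out of 24 strategies.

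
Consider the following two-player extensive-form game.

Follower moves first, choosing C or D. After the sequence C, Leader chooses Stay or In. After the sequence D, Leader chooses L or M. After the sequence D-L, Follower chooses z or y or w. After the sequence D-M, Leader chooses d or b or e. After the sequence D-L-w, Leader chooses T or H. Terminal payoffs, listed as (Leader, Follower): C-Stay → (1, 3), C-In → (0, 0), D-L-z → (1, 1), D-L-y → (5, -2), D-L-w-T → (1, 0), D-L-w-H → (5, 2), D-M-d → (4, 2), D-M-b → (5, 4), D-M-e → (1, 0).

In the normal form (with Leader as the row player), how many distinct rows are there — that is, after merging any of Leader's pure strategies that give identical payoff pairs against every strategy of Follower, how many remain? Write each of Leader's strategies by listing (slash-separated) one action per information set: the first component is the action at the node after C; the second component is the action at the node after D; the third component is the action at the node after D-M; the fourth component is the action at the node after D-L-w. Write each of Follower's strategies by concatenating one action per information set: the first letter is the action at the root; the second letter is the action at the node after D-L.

10

Leader has 24 pure strategies: Stay/L/d/T, Stay/L/d/H, Stay/L/b/T, Stay/L/b/H, Stay/L/e/T, Stay/L/e/H, Stay/M/d/T, Stay/M/d/H, Stay/M/b/T, Stay/M/b/H, Stay/M/e/T, Stay/M/e/H, In/L/d/T, In/L/d/H, In/L/b/T, In/L/b/H, In/L/e/T, In/L/e/H, In/M/d/T, In/M/d/H, In/M/b/T, In/M/b/H, In/M/e/T, In/M/e/H. Columns: Cz, Cy, Cw, Dz, Dy, Dw.
{Stay/L/d/T, Stay/L/b/T, Stay/L/e/T} → row (1,3) (1,3) (1,3) (1,1) (5,-2) (1,0)
{Stay/L/d/H, Stay/L/b/H, Stay/L/e/H} → row (1,3) (1,3) (1,3) (1,1) (5,-2) (5,2)
{Stay/M/d/T, Stay/M/d/H} → row (1,3) (1,3) (1,3) (4,2) (4,2) (4,2)
{Stay/M/b/T, Stay/M/b/H} → row (1,3) (1,3) (1,3) (5,4) (5,4) (5,4)
{Stay/M/e/T, Stay/M/e/H} → row (1,3) (1,3) (1,3) (1,0) (1,0) (1,0)
{In/L/d/T, In/L/b/T, In/L/e/T} → row (0,0) (0,0) (0,0) (1,1) (5,-2) (1,0)
{In/L/d/H, In/L/b/H, In/L/e/H} → row (0,0) (0,0) (0,0) (1,1) (5,-2) (5,2)
{In/M/d/T, In/M/d/H} → row (0,0) (0,0) (0,0) (4,2) (4,2) (4,2)
{In/M/b/T, In/M/b/H} → row (0,0) (0,0) (0,0) (5,4) (5,4) (5,4)
{In/M/e/T, In/M/e/H} → row (0,0) (0,0) (0,0) (1,0) (1,0) (1,0)
That's 10 distinct rows out of 24 strategies.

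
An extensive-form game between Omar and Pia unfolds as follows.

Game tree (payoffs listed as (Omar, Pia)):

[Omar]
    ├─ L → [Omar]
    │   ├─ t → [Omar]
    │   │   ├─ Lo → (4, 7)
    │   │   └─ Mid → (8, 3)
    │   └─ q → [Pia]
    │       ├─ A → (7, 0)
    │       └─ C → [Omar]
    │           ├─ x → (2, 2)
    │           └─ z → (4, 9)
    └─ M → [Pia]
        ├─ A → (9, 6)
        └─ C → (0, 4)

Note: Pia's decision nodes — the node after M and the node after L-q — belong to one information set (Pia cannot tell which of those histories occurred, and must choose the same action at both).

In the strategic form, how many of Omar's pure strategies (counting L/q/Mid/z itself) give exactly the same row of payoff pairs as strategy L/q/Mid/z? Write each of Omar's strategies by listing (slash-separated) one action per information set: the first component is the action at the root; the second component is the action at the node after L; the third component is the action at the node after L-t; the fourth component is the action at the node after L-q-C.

2

Row for L/q/Mid/z (columns A, C): (7,0) (4,9).
Under L/q/Mid/z, Omar's choice at the node after L-t can never be reached regardless of what Pia does, so varying those choices leaves every outcome unchanged.
Holding the reachable choices fixed and varying the unreachable one freely already gives 2 equivalent strategies.
No other strategy reproduces this row, so those 2 are the full class: L/q/Lo/z, L/q/Mid/z.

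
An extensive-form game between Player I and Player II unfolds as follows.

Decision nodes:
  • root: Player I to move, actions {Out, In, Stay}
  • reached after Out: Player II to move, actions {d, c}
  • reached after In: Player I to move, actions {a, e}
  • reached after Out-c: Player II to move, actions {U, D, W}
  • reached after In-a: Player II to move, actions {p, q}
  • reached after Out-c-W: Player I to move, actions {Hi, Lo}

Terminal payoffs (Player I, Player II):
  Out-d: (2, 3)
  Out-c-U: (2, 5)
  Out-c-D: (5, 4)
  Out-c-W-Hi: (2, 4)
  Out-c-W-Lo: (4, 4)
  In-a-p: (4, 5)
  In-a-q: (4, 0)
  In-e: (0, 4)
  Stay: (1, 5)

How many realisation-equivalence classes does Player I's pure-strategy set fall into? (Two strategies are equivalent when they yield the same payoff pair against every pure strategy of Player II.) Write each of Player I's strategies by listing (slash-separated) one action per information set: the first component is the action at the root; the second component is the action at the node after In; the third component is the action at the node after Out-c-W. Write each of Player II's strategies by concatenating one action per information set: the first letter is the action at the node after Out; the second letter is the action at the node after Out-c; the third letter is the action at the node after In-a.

5

Player I has 12 pure strategies: Out/a/Hi, Out/a/Lo, Out/e/Hi, Out/e/Lo, In/a/Hi, In/a/Lo, In/e/Hi, In/e/Lo, Stay/a/Hi, Stay/a/Lo, Stay/e/Hi, Stay/e/Lo. Columns: dUp, dUq, dDp, dDq, dWp, dWq, cUp, cUq, cDp, cDq, cWp, cWq.
{Out/a/Hi, Out/e/Hi} → row (2,3) (2,3) (2,3) (2,3) (2,3) (2,3) (2,5) (2,5) (5,4) (5,4) (2,4) (2,4)
{Out/a/Lo, Out/e/Lo} → row (2,3) (2,3) (2,3) (2,3) (2,3) (2,3) (2,5) (2,5) (5,4) (5,4) (4,4) (4,4)
{In/a/Hi, In/a/Lo} → row (4,5) (4,0) (4,5) (4,0) (4,5) (4,0) (4,5) (4,0) (4,5) (4,0) (4,5) (4,0)
{In/e/Hi, In/e/Lo} → row (0,4) (0,4) (0,4) (0,4) (0,4) (0,4) (0,4) (0,4) (0,4) (0,4) (0,4) (0,4)
{Stay/a/Hi, Stay/a/Lo, Stay/e/Hi, Stay/e/Lo} → row (1,5) (1,5) (1,5) (1,5) (1,5) (1,5) (1,5) (1,5) (1,5) (1,5) (1,5) (1,5)
That's 5 distinct rows out of 12 strategies.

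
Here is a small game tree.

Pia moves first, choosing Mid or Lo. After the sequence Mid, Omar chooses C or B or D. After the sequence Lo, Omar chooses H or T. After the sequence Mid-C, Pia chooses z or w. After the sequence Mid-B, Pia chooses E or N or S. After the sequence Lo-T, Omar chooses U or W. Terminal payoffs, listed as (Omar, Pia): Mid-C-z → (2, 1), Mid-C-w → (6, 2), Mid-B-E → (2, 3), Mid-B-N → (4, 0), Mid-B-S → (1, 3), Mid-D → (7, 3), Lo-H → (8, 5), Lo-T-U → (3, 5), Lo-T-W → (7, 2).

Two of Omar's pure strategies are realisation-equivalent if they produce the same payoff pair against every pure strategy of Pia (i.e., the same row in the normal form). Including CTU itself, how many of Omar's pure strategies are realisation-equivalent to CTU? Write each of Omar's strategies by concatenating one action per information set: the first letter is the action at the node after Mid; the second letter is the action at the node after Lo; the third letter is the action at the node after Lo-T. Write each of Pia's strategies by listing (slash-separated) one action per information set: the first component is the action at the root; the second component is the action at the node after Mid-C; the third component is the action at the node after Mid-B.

1

Row for CTU (columns Mid/z/E, Mid/z/N, Mid/z/S, Mid/w/E, Mid/w/N, Mid/w/S, Lo/z/E, Lo/z/N, Lo/z/S, Lo/w/E, Lo/w/N, Lo/w/S): (2,1) (2,1) (2,1) (6,2) (6,2) (6,2) (3,5) (3,5) (3,5) (3,5) (3,5) (3,5).
Every one of Omar's information sets is on the play path for some reply by Pia when Omar follows CTU.
Changing the action at any of them therefore changes at least one column, so only CTU itself gives this row.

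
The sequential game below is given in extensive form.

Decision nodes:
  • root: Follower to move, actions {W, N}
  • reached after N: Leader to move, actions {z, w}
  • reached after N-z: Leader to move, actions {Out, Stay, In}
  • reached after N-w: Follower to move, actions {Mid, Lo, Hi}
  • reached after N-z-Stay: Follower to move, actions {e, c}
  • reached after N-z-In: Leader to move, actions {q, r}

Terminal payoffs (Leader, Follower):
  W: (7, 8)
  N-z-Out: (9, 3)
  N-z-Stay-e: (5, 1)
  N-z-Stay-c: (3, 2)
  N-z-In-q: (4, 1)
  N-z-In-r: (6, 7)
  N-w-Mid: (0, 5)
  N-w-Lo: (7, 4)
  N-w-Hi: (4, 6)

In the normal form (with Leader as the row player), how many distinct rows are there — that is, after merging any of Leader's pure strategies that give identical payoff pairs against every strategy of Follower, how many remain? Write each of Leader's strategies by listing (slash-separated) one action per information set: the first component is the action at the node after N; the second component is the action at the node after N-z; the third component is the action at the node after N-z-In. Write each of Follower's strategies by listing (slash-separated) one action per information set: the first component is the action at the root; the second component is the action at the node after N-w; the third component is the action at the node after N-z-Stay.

5

Leader has 12 pure strategies: z/Out/q, z/Out/r, z/Stay/q, z/Stay/r, z/In/q, z/In/r, w/Out/q, w/Out/r, w/Stay/q, w/Stay/r, w/In/q, w/In/r. Columns: W/Mid/e, W/Mid/c, W/Lo/e, W/Lo/c, W/Hi/e, W/Hi/c, N/Mid/e, N/Mid/c, N/Lo/e, N/Lo/c, N/Hi/e, N/Hi/c.
{z/Out/q, z/Out/r} → row (7,8) (7,8) (7,8) (7,8) (7,8) (7,8) (9,3) (9,3) (9,3) (9,3) (9,3) (9,3)
{z/Stay/q, z/Stay/r} → row (7,8) (7,8) (7,8) (7,8) (7,8) (7,8) (5,1) (3,2) (5,1) (3,2) (5,1) (3,2)
{z/In/q} → row (7,8) (7,8) (7,8) (7,8) (7,8) (7,8) (4,1) (4,1) (4,1) (4,1) (4,1) (4,1)
{z/In/r} → row (7,8) (7,8) (7,8) (7,8) (7,8) (7,8) (6,7) (6,7) (6,7) (6,7) (6,7) (6,7)
{w/Out/q, w/Out/r, w/Stay/q, w/Stay/r, w/In/q, w/In/r} → row (7,8) (7,8) (7,8) (7,8) (7,8) (7,8) (0,5) (0,5) (7,4) (7,4) (4,6) (4,6)
That's 5 distinct rows out of 12 strategies.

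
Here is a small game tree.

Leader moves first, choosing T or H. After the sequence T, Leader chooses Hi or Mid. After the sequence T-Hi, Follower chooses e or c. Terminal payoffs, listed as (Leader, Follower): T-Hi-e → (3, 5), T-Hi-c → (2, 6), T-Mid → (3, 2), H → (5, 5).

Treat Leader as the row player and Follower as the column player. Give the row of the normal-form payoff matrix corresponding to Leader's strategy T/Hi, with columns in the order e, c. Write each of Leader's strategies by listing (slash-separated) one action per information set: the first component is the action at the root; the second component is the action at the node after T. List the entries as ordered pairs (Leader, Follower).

vs e: Leader plays T → Leader plays Hi at [T] → Follower plays e at [T-Hi] → (3, 5)
vs c: Leader plays T → Leader plays Hi at [T] → Follower plays c at [T-Hi] → (2, 6)

(3,5) (2,6)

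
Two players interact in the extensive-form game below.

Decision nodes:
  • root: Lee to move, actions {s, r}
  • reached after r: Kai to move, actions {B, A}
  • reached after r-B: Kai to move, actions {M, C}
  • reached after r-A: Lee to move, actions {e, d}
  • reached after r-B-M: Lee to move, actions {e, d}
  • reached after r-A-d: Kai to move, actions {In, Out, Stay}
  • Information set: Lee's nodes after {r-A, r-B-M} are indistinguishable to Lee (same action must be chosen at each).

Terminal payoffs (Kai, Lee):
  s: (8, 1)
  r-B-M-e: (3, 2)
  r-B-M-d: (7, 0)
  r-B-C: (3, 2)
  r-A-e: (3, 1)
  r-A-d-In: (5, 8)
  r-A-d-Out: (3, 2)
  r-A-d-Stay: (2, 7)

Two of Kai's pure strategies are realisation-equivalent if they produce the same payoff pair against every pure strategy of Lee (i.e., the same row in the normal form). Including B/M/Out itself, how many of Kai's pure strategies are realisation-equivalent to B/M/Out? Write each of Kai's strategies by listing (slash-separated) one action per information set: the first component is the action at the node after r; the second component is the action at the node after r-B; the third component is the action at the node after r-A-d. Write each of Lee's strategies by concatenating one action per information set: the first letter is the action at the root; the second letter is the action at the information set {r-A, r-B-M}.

Row for B/M/Out (columns se, sd, re, rd): (8,1) (8,1) (3,2) (7,0).
Under B/M/Out, Kai's choice at the node after r-A-d can never be reached regardless of what Lee does, so varying those choices leaves every outcome unchanged.
Holding the reachable choices fixed and varying the unreachable one freely already gives 3 equivalent strategies.
No other strategy reproduces this row, so those 3 are the full class: B/M/In, B/M/Out, B/M/Stay.

3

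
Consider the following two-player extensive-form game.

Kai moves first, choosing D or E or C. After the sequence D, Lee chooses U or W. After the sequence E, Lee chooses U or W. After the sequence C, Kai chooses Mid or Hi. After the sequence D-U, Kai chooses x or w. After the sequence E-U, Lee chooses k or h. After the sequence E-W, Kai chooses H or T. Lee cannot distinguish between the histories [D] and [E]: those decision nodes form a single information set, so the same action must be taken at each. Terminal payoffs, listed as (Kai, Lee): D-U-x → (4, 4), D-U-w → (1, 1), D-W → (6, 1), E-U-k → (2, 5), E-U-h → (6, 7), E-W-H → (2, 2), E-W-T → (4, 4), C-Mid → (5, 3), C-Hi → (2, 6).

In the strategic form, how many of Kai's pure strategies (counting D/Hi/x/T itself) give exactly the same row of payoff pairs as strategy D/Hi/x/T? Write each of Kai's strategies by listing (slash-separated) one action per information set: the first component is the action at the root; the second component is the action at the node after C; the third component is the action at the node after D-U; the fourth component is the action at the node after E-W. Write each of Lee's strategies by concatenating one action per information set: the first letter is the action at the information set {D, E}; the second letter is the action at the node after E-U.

Row for D/Hi/x/T (columns Uk, Uh, Wk, Wh): (4,4) (4,4) (6,1) (6,1).
Under D/Hi/x/T, Kai's choice at the node after C and at the node after E-W can never be reached regardless of what Lee does, so varying those choices leaves every outcome unchanged.
Holding the reachable choices fixed and varying the unreachable ones freely already gives 2 × 2 = 4 equivalent strategies.
No other strategy reproduces this row, so those 4 are the full class: D/Mid/x/H, D/Mid/x/T, D/Hi/x/H, D/Hi/x/T.

4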